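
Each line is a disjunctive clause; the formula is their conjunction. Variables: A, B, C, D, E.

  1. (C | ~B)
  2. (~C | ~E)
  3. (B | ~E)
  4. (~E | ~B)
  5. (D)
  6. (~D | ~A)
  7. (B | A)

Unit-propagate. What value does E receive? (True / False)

False

Unit clause (D) sets D = True.
(~D | ~A): since D = True, the clause reduces to (~A). A = False.
In (A | B), A is now false; B must hold, so B = True.
From (C | ~B) and B = True: C = True.
From (~C | ~E) and C = True: E = False.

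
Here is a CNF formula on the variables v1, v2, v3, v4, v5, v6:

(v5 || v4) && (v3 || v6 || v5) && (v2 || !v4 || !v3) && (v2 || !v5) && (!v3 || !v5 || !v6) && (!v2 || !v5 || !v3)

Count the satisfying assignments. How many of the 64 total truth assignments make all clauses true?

Split on v5, then v3.
  v5=1, v3=1: a clause becomes empty — 0.
  v5=1, v3=0: forces v2=1; v1, v4, v6 free → 2^3 = 8.
  v5=0, v3=1: remaining (v1,v2,v4,v6) ∈ {(0,1,1,0); (0,1,1,1); (1,1,1,0); (1,1,1,1)} — 4.
  v5=0, v3=0: remaining (v1,v2,v4,v6) ∈ {(0,0,1,1); (0,1,1,1); (1,0,1,1); (1,1,1,1)} — 4.
Total: 0 + 8 + 4 + 4 = 16.

16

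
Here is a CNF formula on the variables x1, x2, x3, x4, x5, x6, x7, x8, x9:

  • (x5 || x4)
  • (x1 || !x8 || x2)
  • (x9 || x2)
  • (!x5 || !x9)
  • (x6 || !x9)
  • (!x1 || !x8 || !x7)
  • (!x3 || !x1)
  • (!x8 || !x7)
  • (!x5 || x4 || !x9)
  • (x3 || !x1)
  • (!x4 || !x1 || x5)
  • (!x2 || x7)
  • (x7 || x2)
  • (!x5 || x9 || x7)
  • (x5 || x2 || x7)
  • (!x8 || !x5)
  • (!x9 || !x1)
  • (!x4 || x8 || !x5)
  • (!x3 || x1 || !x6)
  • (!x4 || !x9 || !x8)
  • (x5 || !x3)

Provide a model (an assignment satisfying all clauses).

x1=F, x2=F, x3=F, x4=T, x5=F, x6=T, x7=T, x8=F, x9=T

Set x1 = False and propagate.
For the remaining variables, x2 = False, x3 = False, x4 = True, x5 = False, x6 = True, x7 = True, x8 = False, x9 = True works.
Check each clause:
  1. (x5 || x4) — x4 is true.
  2. (x2 || x1 || !x8) — !x8 is true.
  3. (x9 || x2) — x9 is true.
  4. (!x5 || !x9) — !x5 is true.
  5. (!x9 || x6) — x6 is true.
  6. (!x8 || !x7 || !x1) — !x8 is true.
  7. (!x1 || !x3) — !x3 is true.
  8. (!x7 || !x8) — !x8 is true.
  9. (!x5 || x4 || !x9) — !x5 is true.
  10. (!x1 || x3) — !x1 is true.
  11. (!x4 || x5 || !x1) — !x1 is true.
  12. (x7 || !x2) — !x2 is true.
  13. (x7 || x2) — x7 is true.
  14. (x7 || x9 || !x5) — x9 is true.
  15. (x7 || x5 || x2) — x7 is true.
  16. (!x5 || !x8) — !x8 is true.
  17. (!x9 || !x1) — !x1 is true.
  18. (x8 || !x5 || !x4) — !x5 is true.
  19. (!x3 || !x6 || x1) — !x3 is true.
  20. (!x9 || !x8 || !x4) — !x8 is true.
  21. (x5 || !x3) — !x3 is true.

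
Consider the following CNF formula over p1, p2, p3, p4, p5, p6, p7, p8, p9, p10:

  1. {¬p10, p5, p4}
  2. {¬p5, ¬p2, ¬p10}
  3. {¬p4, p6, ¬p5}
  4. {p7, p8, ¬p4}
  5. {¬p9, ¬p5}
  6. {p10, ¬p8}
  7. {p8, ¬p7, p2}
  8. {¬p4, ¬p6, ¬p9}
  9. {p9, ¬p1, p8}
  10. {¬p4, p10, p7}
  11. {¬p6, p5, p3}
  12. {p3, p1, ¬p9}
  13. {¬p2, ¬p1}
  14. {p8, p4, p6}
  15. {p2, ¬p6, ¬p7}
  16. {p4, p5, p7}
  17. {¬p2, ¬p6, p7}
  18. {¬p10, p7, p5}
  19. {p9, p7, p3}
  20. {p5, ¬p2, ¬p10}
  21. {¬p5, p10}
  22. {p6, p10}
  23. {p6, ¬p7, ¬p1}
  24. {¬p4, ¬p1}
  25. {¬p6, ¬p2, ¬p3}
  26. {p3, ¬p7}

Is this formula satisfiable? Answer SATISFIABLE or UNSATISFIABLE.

SATISFIABLE

Set p1 = False and propagate.
For the remaining variables, p2 = False, p3 = True, p4 = True, p5 = False, p6 = False, p7 = True, p8 = True, p9 = False, p10 = True works.
Every clause has at least one true literal under this assignment.
So p1=F, p2=F, p3=T, p4=T, p5=F, p6=F, p7=T, p8=T, p9=F, p10=T is a satisfying assignment.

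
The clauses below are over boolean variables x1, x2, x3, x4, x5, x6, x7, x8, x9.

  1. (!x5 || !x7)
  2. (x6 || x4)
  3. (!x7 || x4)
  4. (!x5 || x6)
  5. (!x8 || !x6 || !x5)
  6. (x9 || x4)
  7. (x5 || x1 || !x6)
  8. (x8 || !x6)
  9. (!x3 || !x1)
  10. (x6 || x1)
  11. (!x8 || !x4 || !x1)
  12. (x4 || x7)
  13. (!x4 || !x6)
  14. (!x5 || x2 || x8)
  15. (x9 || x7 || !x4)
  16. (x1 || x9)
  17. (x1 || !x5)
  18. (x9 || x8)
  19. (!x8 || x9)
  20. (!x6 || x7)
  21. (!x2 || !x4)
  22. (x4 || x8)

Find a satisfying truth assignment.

x3 occurs only negated in the remaining clauses — set x3 = False.
x9 occurs only positively in the remaining clauses — set x9 = True.
Branch on x1: take x1 = True.
For the remaining variables, x2 = False, x4 = True, x5 = False, x6 = False, x7 = True, x8 = False works.

x1 = 1  x2 = 0  x3 = 0  x4 = 1  x5 = 0  x6 = 0  x7 = 1  x8 = 0  x9 = 1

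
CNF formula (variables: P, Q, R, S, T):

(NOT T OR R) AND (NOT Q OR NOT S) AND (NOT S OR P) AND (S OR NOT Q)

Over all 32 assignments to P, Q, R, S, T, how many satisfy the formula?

9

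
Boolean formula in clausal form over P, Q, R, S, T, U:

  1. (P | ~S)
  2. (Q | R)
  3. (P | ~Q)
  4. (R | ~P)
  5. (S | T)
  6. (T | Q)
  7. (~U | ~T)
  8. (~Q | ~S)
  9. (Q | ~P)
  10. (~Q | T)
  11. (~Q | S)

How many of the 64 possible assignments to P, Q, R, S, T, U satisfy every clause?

1

Satisfying assignments:
  P=0 Q=0 R=1 S=0 T=1 U=0
That's 1 in total.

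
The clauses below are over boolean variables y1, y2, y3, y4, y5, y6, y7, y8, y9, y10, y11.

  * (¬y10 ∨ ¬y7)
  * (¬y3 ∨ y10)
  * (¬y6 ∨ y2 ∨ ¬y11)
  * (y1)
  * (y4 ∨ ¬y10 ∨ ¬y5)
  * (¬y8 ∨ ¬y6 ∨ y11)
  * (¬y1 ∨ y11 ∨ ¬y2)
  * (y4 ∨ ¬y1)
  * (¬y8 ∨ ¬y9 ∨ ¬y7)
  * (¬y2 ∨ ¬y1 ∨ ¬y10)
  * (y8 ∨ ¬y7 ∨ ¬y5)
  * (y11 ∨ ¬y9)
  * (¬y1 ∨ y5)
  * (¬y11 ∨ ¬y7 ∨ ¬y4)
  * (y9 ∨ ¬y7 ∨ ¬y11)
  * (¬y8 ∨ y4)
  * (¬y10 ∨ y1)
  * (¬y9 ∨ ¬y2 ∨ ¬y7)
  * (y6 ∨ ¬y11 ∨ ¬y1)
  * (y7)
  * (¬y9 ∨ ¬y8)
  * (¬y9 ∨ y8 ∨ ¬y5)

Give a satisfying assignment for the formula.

y1 = True  y2 = False  y3 = False  y4 = True  y5 = True  y6 = False  y7 = True  y8 = True  y9 = False  y10 = False  y11 = False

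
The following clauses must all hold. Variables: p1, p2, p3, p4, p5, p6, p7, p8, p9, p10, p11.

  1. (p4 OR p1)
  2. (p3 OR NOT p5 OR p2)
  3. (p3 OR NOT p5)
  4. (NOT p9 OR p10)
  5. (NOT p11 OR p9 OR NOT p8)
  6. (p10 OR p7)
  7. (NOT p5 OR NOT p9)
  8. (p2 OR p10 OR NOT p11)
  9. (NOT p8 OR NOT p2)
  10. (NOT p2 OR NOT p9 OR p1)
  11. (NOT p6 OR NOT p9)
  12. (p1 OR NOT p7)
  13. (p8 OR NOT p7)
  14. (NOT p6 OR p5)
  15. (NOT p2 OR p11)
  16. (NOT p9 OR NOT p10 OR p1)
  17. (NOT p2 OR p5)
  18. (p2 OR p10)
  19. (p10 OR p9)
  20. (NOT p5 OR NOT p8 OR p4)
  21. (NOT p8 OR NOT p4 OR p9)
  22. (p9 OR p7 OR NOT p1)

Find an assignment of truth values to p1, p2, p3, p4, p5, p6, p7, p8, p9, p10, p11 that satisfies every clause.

Pure literal: p3 appears only positively; assign p3 = True.
Pure literal: p6 appears only negated; assign p6 = False.
Set p1 = True and propagate.
For the remaining variables, p2 = False, p4 = True, p5 = False, p7 = False, p8 = False, p9 = True, p10 = True, p11 = True works.
Every clause has at least one true literal under this assignment.

p1 = 1, p2 = 0, p3 = 1, p4 = 1, p5 = 0, p6 = 0, p7 = 0, p8 = 0, p9 = 1, p10 = 1, p11 = 1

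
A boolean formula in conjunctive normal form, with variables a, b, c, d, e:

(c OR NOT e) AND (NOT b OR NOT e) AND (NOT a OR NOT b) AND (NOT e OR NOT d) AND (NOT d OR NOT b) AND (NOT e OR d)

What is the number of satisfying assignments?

10

Case analysis on e and b:
  e=1, b=1: a clause becomes empty — 0.
  e=1, b=0: a clause becomes empty — 0.
  e=0, b=1: remaining (a,c,d) ∈ {(0,0,0); (0,1,0)} — 2.
  e=0, b=0: a, c, d free → 2^3 = 8.
Total: 0 + 0 + 2 + 8 = 10.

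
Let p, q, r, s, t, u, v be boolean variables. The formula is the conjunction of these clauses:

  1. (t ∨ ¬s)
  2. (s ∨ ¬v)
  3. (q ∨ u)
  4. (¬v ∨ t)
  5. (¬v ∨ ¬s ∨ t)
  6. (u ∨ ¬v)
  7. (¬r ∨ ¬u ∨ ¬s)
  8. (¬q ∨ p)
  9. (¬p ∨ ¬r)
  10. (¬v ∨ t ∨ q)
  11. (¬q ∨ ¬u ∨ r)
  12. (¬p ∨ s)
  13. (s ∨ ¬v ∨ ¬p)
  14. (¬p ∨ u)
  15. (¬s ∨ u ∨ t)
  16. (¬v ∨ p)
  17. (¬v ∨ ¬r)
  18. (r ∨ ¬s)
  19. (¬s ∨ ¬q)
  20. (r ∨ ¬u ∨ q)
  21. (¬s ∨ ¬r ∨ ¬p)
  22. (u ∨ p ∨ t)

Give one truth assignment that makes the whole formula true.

p=False, q=False, r=True, s=False, t=True, u=True, v=False

t occurs only positively in the remaining clauses — set t = True.
Pure literal: v appears only negated; assign v = False.
Try p = False.
  then q is forced to False.
  then u is forced to True.
  then r is forced to True.
  then s is forced to False.
Check each clause:
  1. (¬s ∨ t) — ¬s is true.
  2. (s ∨ ¬v) — ¬v is true.
  3. (u ∨ q) — u is true.
  4. (¬v ∨ t) — ¬v is true.
  5. (¬s ∨ ¬v ∨ t) — ¬v is true.
  6. (¬v ∨ u) — ¬v is true.
  7. (¬u ∨ ¬s ∨ ¬r) — ¬s is true.
  8. (¬q ∨ p) — ¬q is true.
  9. (¬p ∨ ¬r) — ¬p is true.
  10. (t ∨ q ∨ ¬v) — ¬v is true.
  11. (¬u ∨ r ∨ ¬q) — r is true.
  12. (¬p ∨ s) — ¬p is true.
  13. (¬p ∨ s ∨ ¬v) — ¬v is true.
  14. (¬p ∨ u) — u is true.
  15. (u ∨ ¬s ∨ t) — ¬s is true.
  16. (¬v ∨ p) — ¬v is true.
  17. (¬r ∨ ¬v) — ¬v is true.
  18. (r ∨ ¬s) — r is true.
  19. (¬q ∨ ¬s) — ¬s is true.
  20. (¬u ∨ q ∨ r) — r is true.
  21. (¬r ∨ ¬p ∨ ¬s) — ¬s is true.
  22. (t ∨ u ∨ p) — t is true.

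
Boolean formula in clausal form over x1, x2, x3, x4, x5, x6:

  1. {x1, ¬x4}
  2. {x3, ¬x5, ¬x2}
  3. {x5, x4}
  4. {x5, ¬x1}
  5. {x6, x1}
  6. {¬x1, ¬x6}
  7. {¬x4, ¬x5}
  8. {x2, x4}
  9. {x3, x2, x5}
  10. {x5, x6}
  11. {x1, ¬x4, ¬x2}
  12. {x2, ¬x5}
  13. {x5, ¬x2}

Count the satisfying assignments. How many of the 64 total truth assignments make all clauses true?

The models are:
  x1=F x2=T x3=T x4=F x5=T x6=T
  x1=T x2=T x3=T x4=F x5=T x6=F
Count: 2.

2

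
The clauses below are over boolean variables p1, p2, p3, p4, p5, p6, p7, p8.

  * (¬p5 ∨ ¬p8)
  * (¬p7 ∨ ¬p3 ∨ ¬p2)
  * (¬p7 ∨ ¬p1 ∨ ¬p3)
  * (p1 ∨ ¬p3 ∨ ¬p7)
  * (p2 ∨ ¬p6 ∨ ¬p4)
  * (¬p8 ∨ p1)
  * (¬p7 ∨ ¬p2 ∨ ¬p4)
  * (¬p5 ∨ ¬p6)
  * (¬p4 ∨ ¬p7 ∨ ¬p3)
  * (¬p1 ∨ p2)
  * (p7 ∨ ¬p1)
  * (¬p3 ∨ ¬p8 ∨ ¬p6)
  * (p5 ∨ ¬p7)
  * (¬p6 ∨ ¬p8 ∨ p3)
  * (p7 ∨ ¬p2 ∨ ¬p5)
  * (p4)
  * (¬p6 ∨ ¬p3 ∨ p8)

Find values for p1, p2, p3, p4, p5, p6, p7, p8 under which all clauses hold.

p1=False, p2=True, p3=True, p4=True, p5=False, p6=False, p7=False, p8=False

Check each clause:
  1. (¬p5 ∨ ¬p8) — ¬p8 is true.
  2. (¬p2 ∨ ¬p3 ∨ ¬p7) — ¬p7 is true.
  3. (¬p3 ∨ ¬p7 ∨ ¬p1) — ¬p7 is true.
  4. (p1 ∨ ¬p3 ∨ ¬p7) — ¬p7 is true.
  5. (¬p4 ∨ ¬p6 ∨ p2) — p2 is true.
  6. (p1 ∨ ¬p8) — ¬p8 is true.
  7. (¬p2 ∨ ¬p4 ∨ ¬p7) — ¬p7 is true.
  8. (¬p5 ∨ ¬p6) — ¬p6 is true.
  9. (¬p7 ∨ ¬p3 ∨ ¬p4) — ¬p7 is true.
  10. (p2 ∨ ¬p1) — p2 is true.
  11. (¬p1 ∨ p7) — ¬p1 is true.
  12. (¬p6 ∨ ¬p3 ∨ ¬p8) — ¬p8 is true.
  13. (¬p7 ∨ p5) — ¬p7 is true.
  14. (¬p8 ∨ p3 ∨ ¬p6) — ¬p8 is true.
  15. (p7 ∨ ¬p2 ∨ ¬p5) — ¬p5 is true.
  16. (p4) — p4 is true.
  17. (¬p3 ∨ p8 ∨ ¬p6) — ¬p6 is true.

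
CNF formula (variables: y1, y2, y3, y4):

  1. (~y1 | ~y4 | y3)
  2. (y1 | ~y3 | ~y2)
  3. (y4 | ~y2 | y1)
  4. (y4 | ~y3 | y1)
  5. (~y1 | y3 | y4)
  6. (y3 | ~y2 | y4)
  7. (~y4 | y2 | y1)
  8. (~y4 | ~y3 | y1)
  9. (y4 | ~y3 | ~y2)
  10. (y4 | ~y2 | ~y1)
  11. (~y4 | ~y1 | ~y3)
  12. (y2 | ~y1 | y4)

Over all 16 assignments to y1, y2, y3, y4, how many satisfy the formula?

2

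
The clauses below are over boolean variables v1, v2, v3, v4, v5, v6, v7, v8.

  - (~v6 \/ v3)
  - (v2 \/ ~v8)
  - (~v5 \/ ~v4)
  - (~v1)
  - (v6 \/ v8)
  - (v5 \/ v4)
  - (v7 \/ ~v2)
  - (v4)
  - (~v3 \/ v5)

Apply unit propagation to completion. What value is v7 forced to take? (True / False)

True

(~v1) stands alone — v1 = False.
(v4) is a unit clause: v4 = True.
From (~v4 \/ ~v5) and v4 = True: v5 = False.
(~v3 \/ v5): since v5 = False, the clause reduces to (~v3). v3 = False.
(v3 \/ ~v6) with v3 = False leaves only ~v6, so v6 = False.
From (v6 \/ v8) and v6 = False: v8 = True.
(v2 \/ ~v8): since v8 = True, the clause reduces to (v2). v2 = True.
From (v7 \/ ~v2) and v2 = True: v7 = True.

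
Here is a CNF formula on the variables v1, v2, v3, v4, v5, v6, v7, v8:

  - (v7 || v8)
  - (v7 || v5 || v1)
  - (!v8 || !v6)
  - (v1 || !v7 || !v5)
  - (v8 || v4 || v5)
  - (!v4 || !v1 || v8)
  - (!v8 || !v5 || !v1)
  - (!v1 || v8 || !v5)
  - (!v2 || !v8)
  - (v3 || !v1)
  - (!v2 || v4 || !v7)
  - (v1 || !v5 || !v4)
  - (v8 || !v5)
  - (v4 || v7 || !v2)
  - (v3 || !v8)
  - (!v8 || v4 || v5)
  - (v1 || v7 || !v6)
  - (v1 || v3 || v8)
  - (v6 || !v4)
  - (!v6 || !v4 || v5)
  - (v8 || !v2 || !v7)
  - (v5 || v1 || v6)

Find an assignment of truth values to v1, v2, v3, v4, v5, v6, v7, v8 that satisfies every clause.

v1 = F, v2 = F, v3 = T, v4 = F, v5 = T, v6 = F, v7 = F, v8 = T

Check each clause:
  1. (v8 || v7) — v8 is true.
  2. (v7 || v5 || v1) — v5 is true.
  3. (!v6 || !v8) — !v6 is true.
  4. (!v7 || v1 || !v5) — !v7 is true.
  5. (v8 || v4 || v5) — v8 is true.
  6. (!v4 || !v1 || v8) — v8 is true.
  7. (!v1 || !v8 || !v5) — !v1 is true.
  8. (!v5 || v8 || !v1) — v8 is true.
  9. (!v8 || !v2) — !v2 is true.
  10. (!v1 || v3) — v3 is true.
  11. (!v7 || !v2 || v4) — !v7 is true.
  12. (!v5 || !v4 || v1) — !v4 is true.
  13. (!v5 || v8) — v8 is true.
  14. (!v2 || v4 || v7) — !v2 is true.
  15. (v3 || !v8) — v3 is true.
  16. (!v8 || v5 || v4) — v5 is true.
  17. (!v6 || v7 || v1) — !v6 is true.
  18. (v1 || v8 || v3) — v8 is true.
  19. (!v4 || v6) — !v4 is true.
  20. (!v4 || !v6 || v5) — !v6 is true.
  21. (!v7 || !v2 || v8) — v8 is true.
  22. (v5 || v6 || v1) — v5 is true.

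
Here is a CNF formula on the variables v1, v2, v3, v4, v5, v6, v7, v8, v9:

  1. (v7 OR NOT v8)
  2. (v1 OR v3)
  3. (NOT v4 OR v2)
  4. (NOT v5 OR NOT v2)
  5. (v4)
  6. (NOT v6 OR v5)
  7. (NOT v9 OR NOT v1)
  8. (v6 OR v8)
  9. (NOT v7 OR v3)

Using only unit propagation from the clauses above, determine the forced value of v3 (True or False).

True

(v4) stands alone — v4 = True.
(v2 OR NOT v4): since v4 = True, the clause reduces to (v2). v2 = True.
(NOT v2 OR NOT v5) with v2 = True leaves only NOT v5, so v5 = False.
From (NOT v6 OR v5) and v5 = False: v6 = False.
(v8 OR v6): since v6 = False, the clause reduces to (v8). v8 = True.
(NOT v8 OR v7): since v8 = True, the clause reduces to (v7). v7 = True.
(NOT v7 OR v3): since v7 = True, the clause reduces to (v3). v3 = True.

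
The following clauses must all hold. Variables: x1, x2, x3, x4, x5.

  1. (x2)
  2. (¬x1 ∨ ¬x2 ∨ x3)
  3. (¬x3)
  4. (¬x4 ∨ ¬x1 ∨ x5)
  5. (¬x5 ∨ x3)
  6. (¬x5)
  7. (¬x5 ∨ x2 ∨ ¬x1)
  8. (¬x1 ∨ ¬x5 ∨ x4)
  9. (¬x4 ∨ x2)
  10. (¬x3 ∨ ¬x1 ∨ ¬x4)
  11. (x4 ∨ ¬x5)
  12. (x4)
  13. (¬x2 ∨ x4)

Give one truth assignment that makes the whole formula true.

x1 = F, x2 = T, x3 = F, x4 = T, x5 = F

Check each clause:
  1. (x2) — x2 is true.
  2. (¬x1 ∨ ¬x2 ∨ x3) — ¬x1 is true.
  3. (¬x3) — ¬x3 is true.
  4. (x5 ∨ ¬x4 ∨ ¬x1) — ¬x1 is true.
  5. (x3 ∨ ¬x5) — ¬x5 is true.
  6. (¬x5) — ¬x5 is true.
  7. (¬x5 ∨ x2 ∨ ¬x1) — x2 is true.
  8. (¬x1 ∨ ¬x5 ∨ x4) — ¬x5 is true.
  9. (¬x4 ∨ x2) — x2 is true.
  10. (¬x4 ∨ ¬x3 ∨ ¬x1) — ¬x3 is true.
  11. (x4 ∨ ¬x5) — ¬x5 is true.
  12. (x4) — x4 is true.
  13. (¬x2 ∨ x4) — x4 is true.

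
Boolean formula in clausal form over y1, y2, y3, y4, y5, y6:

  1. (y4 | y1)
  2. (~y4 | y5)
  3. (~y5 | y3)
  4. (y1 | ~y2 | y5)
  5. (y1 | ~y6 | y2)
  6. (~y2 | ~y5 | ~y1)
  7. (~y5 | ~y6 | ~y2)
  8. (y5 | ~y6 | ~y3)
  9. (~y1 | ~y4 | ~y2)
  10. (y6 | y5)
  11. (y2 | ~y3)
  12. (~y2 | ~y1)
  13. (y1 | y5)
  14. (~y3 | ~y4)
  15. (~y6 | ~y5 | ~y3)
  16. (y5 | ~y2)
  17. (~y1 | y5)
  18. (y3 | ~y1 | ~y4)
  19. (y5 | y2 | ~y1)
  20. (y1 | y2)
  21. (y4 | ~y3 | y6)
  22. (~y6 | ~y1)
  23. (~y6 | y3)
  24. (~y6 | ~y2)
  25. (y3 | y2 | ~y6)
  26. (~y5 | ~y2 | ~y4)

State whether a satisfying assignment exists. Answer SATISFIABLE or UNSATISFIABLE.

UNSATISFIABLE

y2 = True:
  propagation gives y1=False, y4=True, y5=True; an empty clause results — contradiction.
y2 = False:
  propagation gives y3=False, y5=False, y4=False, y1=True; an empty clause results — contradiction.
Every branch closes, so no satisfying assignment exists.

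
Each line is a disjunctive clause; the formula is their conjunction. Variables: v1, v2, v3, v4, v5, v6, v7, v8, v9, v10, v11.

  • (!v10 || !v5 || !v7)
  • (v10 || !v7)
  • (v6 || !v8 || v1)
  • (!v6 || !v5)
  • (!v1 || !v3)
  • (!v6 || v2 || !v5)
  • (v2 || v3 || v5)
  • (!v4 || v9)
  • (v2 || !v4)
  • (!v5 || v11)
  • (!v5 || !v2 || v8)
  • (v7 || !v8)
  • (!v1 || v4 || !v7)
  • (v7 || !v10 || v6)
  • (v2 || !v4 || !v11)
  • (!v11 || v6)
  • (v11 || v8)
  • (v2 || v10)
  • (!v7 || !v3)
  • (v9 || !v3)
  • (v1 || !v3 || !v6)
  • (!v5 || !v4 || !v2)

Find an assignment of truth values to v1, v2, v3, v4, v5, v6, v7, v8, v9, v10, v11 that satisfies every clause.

v1 = False, v2 = True, v3 = False, v4 = True, v5 = False, v6 = True, v7 = True, v8 = True, v9 = True, v10 = True, v11 = False

Check each clause:
  1. (!v10 || !v5 || !v7) — !v5 is true.
  2. (!v7 || v10) — v10 is true.
  3. (!v8 || v6 || v1) — v6 is true.
  4. (!v6 || !v5) — !v5 is true.
  5. (!v1 || !v3) — !v3 is true.
  6. (!v5 || !v6 || v2) — v2 is true.
  7. (v3 || v2 || v5) — v2 is true.
  8. (!v4 || v9) — v9 is true.
  9. (v2 || !v4) — v2 is true.
  10. (v11 || !v5) — !v5 is true.
  11. (!v5 || v8 || !v2) — v8 is true.
  12. (!v8 || v7) — v7 is true.
  13. (v4 || !v1 || !v7) — v4 is true.
  14. (v6 || !v10 || v7) — v6 is true.
  15. (!v11 || v2 || !v4) — v2 is true.
  16. (!v11 || v6) — !v11 is true.
  17. (v8 || v11) — v8 is true.
  18. (v10 || v2) — v2 is true.
  19. (!v3 || !v7) — !v3 is true.
  20. (v9 || !v3) — v9 is true.
  21. (!v3 || !v6 || v1) — !v3 is true.
  22. (!v4 || !v5 || !v2) — !v5 is true.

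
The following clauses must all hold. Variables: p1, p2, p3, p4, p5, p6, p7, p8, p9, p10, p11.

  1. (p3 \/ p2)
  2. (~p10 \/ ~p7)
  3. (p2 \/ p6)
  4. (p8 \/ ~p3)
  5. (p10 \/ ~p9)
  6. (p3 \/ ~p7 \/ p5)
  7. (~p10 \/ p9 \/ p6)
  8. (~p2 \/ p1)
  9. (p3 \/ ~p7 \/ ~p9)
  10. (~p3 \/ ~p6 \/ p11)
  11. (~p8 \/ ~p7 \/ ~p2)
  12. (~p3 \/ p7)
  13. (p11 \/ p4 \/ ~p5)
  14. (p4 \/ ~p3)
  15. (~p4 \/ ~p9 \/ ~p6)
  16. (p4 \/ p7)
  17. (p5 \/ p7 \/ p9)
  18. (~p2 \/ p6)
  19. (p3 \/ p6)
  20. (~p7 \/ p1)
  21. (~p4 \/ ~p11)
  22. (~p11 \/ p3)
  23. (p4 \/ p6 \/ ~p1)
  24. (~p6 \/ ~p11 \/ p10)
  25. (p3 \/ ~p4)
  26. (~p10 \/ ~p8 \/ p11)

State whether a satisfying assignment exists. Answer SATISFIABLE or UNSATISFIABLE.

UNSATISFIABLE

p3 = True:
  propagation gives p8=True, p7=True, p10=False, p9=False; an empty clause results — contradiction.
p3 = False:
  propagation gives p2=True, p1=True, p6=True, p11=False; an empty clause results — contradiction.
Every branch closes, so no satisfying assignment exists.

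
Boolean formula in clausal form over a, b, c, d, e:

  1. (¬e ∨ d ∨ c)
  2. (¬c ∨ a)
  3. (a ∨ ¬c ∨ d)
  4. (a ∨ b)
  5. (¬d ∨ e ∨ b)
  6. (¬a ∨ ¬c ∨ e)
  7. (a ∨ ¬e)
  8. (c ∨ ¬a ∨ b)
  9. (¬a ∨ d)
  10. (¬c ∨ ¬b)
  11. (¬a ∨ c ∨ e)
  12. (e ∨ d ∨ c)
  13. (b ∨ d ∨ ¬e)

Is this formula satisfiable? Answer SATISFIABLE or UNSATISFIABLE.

Set a = True and propagate.
  then d is forced to True.
Try b = False.
  then e is forced to True.
  then c is forced to True.
So a=T  b=F  c=T  d=T  e=T is a satisfying assignment.

SATISFIABLE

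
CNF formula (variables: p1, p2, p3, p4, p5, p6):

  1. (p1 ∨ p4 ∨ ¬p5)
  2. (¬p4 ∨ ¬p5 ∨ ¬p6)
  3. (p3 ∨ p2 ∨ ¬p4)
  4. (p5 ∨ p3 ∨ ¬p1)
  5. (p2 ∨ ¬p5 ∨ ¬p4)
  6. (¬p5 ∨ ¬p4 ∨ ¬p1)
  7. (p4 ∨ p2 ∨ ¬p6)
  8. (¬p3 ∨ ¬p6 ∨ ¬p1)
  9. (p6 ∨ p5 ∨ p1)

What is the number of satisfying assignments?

16

Split on p4, then p5.
  p4=1, p5=1: remaining (p1,p2,p3,p6) ∈ {(0,1,0,0); (0,1,1,0)} — 2.
  p4=1, p5=0: 5 of the 16 assignments to (p1,p2,p3,p6) work.
  p4=0, p5=1: 5 of the 16 assignments to (p1,p2,p3,p6) work.
  p4=0, p5=0: remaining (p1,p2,p3,p6) ∈ {(0,1,0,1); (0,1,1,1); (1,0,1,0); (1,1,1,0)} — 4.
Total: 2 + 5 + 5 + 4 = 16.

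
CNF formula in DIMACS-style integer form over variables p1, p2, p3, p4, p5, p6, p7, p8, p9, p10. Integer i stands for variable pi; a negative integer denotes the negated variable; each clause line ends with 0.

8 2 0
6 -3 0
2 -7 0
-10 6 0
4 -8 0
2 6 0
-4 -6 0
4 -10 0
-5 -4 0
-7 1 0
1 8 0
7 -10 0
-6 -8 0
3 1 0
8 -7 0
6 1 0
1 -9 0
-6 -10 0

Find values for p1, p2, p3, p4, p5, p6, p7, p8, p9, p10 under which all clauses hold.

p1=T, p2=T, p3=F, p4=T, p5=F, p6=F, p7=T, p8=T, p9=F, p10=F

Pure literal: p1 appears only positively; assign p1 = True.
Pure literal: p2 appears only positively; assign p2 = True.
Set p3 = False and propagate.
Try p4 = True.
  then p6 is forced to False.
  then p10 is forced to False.
  then p5 is forced to False.
For the remaining variables, p7 = True, p8 = True, p9 = False works.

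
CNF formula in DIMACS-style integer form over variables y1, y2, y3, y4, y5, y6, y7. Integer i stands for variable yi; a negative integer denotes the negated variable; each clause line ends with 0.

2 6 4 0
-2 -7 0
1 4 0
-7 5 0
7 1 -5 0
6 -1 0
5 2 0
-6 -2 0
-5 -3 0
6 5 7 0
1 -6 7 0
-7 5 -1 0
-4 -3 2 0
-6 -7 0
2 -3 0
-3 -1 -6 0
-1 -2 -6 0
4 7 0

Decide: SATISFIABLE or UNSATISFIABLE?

y3 occurs only negated in the remaining clauses — set y3 = False.
Try y1 = True.
  then y6 is forced to True.
  then y2 is forced to False.
  then y5 is forced to True.
  then y7 is forced to False.
  then y4 is forced to True.
So y1=1, y2=0, y3=0, y4=1, y5=1, y6=1, y7=0 is a satisfying assignment.

SATISFIABLE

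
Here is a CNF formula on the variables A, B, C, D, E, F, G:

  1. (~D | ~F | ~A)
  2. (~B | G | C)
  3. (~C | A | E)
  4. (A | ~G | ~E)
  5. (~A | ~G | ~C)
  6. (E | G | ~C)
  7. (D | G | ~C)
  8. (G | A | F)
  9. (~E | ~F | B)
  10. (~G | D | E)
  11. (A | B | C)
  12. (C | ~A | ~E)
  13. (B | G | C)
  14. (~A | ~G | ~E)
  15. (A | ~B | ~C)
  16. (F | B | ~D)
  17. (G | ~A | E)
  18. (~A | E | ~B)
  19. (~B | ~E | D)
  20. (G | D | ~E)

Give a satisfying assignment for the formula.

Try A = False.
The remaining clauses are satisfied by B = True, C = False, D = True, E = False, F = False, G = True.
Every clause has at least one true literal under this assignment.

A = False  B = True  C = False  D = True  E = False  F = False  G = True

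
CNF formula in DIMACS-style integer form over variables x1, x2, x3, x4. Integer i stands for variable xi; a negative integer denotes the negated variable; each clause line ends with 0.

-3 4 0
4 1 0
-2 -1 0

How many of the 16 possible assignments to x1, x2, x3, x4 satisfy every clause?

Case analysis on x1 and x4:
  x1=T, x4=T: remaining (x2,x3) ∈ {(F,F); (F,T)} — 2.
  x1=T, x4=F: remaining (x2,x3) ∈ {(F,F)} — 1.
  x1=F, x4=T: remaining (x2,x3) ∈ {(F,F); (F,T); (T,F); (T,T)} — 4.
  x1=F, x4=F: a clause becomes empty — 0.
Total: 2 + 1 + 4 + 0 = 7.

7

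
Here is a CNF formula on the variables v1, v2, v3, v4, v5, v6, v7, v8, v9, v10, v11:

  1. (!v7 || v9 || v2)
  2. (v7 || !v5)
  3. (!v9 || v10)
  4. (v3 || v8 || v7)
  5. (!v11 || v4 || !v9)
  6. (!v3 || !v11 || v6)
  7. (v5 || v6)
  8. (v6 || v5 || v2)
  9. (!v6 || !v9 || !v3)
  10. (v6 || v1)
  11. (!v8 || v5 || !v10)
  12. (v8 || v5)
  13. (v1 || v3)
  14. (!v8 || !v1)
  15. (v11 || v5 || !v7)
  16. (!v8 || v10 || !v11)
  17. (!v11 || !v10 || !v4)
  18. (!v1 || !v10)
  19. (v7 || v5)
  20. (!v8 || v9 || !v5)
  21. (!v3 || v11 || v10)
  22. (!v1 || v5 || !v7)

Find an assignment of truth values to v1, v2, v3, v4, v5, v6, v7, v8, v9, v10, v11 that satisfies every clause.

v1=T, v2=T, v3=F, v4=F, v5=T, v6=F, v7=T, v8=F, v9=F, v10=F, v11=T

Pure literal: v2 appears only positively; assign v2 = True.
Set v1 = True and propagate.
  then v8 is forced to False.
  then v5 is forced to True.
  then v7 is forced to True.
  then v10 is forced to False.
  then v9 is forced to False.
Set v3 = False and propagate.
v4, v6, v11 are now unconstrained; take v4 = False, v6 = False, v11 = True.
Every clause has at least one true literal under this assignment.
Check each clause:
  1. (v9 || !v7 || v2) — v2 is true.
  2. (v7 || !v5) — v7 is true.
  3. (v10 || !v9) — !v9 is true.
  4. (v7 || v3 || v8) — v7 is true.
  5. (v4 || !v11 || !v9) — !v9 is true.
  6. (!v3 || v6 || !v11) — !v3 is true.
  7. (v5 || v6) — v5 is true.
  8. (v6 || v2 || v5) — v2 is true.
  9. (!v3 || !v9 || !v6) — !v6 is true.
  10. (v6 || v1) — v1 is true.
  11. (v5 || !v8 || !v10) — !v8 is true.
  12. (v5 || v8) — v5 is true.
  13. (v3 || v1) — v1 is true.
  14. (!v8 || !v1) — !v8 is true.
  15. (!v7 || v5 || v11) — v11 is true.
  16. (!v11 || v10 || !v8) — !v8 is true.
  17. (!v10 || !v11 || !v4) — !v4 is true.
  18. (!v10 || !v1) — !v10 is true.
  19. (v7 || v5) — v5 is true.
  20. (v9 || !v5 || !v8) — !v8 is true.
  21. (!v3 || v11 || v10) — v11 is true.
  22. (v5 || !v7 || !v1) — v5 is true.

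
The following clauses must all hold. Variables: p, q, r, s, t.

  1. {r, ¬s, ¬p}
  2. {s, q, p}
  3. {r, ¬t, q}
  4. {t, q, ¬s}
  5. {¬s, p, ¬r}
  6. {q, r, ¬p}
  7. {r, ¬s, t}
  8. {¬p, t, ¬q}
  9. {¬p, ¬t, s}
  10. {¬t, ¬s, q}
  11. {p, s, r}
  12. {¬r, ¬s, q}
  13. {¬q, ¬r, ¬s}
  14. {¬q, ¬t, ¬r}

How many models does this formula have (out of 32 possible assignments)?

3

Satisfying assignments:
  p=0 q=1 r=0 s=1 t=1
  p=0 q=1 r=1 s=0 t=0
  p=1 q=0 r=1 s=0 t=0
That's 3 in total.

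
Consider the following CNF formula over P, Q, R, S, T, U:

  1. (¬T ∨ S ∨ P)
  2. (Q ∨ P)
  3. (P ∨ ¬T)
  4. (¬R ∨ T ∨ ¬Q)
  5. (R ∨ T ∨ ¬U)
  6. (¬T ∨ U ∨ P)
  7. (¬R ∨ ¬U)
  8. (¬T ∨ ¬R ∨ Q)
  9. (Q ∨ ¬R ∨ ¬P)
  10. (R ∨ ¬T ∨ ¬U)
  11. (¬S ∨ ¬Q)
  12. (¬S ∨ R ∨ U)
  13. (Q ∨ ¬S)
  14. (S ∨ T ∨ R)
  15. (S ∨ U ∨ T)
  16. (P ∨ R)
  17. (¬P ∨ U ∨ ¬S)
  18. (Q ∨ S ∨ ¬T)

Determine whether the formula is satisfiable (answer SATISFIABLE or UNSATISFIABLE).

SATISFIABLE

Try P = True.
For the remaining variables, Q = True, R = False, S = False, T = True, U = False works.
So P=True, Q=True, R=False, S=False, T=True, U=False is a satisfying assignment.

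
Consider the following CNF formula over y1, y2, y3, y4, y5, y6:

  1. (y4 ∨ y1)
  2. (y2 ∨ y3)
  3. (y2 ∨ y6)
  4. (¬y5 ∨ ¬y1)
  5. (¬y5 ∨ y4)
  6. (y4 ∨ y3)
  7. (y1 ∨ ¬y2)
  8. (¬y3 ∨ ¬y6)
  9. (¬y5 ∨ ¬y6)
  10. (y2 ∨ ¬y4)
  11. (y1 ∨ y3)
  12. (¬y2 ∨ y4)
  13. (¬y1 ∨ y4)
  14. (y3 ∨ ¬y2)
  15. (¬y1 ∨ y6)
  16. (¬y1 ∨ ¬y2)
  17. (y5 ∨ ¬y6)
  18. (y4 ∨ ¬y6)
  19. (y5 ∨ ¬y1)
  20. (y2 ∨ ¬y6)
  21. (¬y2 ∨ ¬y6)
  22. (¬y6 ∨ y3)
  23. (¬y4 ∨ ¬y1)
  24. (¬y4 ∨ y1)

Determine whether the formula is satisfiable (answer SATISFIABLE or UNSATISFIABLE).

y1 = True:
  propagation gives y5=False; an empty clause results — contradiction.
y1 = False:
  propagation gives y4=True; an empty clause results — contradiction.
Every branch closes, so no satisfying assignment exists.

UNSATISFIABLE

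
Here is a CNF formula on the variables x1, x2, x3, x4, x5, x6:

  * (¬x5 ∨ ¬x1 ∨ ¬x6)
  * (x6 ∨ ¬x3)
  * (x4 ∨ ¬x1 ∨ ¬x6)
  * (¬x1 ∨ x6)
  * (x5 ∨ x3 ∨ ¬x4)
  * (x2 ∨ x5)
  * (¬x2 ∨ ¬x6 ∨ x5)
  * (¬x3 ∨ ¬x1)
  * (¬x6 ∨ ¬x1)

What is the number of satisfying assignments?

13

Split on x6, then x1.
  x6=1, x1=1: a clause becomes empty — 0.
  x6=1, x1=0: forces x5=1; x2, x3, x4 free → 2^3 = 8.
  x6=0, x1=1: a clause becomes empty — 0.
  x6=0, x1=0: 5 of the 16 assignments to (x2,x3,x4,x5) work.
Total: 0 + 8 + 0 + 5 = 13.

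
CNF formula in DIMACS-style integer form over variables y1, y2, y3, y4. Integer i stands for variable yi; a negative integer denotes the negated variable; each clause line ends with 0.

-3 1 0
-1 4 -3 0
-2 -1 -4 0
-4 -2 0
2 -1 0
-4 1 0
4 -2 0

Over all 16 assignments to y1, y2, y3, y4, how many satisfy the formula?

Satisfying assignments:
  y1=0 y2=0 y3=0 y4=0
Count: 1.

1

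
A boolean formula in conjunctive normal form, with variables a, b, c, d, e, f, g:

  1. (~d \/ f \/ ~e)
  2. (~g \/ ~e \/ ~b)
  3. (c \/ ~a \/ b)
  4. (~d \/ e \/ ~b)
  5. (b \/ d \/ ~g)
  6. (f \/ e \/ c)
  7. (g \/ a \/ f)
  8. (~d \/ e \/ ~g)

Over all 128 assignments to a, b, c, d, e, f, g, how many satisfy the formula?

39

Case analysis on e and b:
  e=T, b=T: c free; 5 ways for (a,d,f,g) × 2^1 = 10.
  e=T, b=F: 10 of the 32 assignments to (a,c,d,f,g) work.
  e=F, b=T: 11 of the 32 assignments to (a,c,d,f,g) work.
  e=F, b=F: d free; 4 ways for (a,c,f,g) × 2^1 = 8.
Total: 10 + 10 + 11 + 8 = 39.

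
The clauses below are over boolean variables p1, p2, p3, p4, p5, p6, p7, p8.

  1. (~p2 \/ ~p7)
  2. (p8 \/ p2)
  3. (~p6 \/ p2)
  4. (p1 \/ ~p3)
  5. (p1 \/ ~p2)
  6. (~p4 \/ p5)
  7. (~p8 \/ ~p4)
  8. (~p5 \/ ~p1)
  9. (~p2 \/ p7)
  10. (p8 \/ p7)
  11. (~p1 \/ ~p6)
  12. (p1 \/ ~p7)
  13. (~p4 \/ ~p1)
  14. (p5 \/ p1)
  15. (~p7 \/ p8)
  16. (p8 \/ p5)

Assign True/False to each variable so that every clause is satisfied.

p4 occurs only negated in the remaining clauses — set p4 = False.
p6 occurs only negated in the remaining clauses — set p6 = False.
Set p1 = True and propagate.
  then p5 is forced to False.
  then p8 is forced to True.
The remaining clauses are satisfied by p2 = False, p3 = True, p7 = False.

p1=True, p2=False, p3=True, p4=False, p5=False, p6=False, p7=False, p8=True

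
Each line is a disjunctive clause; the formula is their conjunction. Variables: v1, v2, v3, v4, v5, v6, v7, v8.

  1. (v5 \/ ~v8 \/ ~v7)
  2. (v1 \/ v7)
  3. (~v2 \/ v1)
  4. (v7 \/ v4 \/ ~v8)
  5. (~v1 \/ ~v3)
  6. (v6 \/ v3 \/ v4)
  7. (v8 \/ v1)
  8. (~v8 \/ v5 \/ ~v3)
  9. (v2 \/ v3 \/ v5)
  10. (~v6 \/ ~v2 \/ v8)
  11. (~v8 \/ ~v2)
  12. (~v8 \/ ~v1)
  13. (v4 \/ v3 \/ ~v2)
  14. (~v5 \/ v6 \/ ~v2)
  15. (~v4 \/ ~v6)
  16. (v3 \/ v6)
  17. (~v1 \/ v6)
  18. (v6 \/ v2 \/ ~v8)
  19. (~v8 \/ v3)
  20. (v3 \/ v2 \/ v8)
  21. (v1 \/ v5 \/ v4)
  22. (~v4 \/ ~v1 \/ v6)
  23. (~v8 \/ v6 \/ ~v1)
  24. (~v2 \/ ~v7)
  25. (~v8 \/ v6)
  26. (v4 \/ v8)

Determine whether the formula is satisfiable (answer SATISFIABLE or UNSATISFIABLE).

Set v1 = False and propagate.
  then v7 is forced to True.
  then v2 is forced to False.
  then v8 is forced to True.
  then v5 is forced to True.
  then v6 is forced to True.
  then v4 is forced to False.
  then v3 is forced to True.
So v1=False, v2=False, v3=True, v4=False, v5=True, v6=True, v7=True, v8=True is a satisfying assignment.

SATISFIABLE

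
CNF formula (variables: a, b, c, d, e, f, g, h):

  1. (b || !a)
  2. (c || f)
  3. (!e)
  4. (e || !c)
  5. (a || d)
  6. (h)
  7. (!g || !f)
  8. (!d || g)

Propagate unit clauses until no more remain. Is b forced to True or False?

True

(!e) is a unit clause: e = False.
(e || !c): since e = False, the clause reduces to (!c). c = False.
(c || f): since c = False, the clause reduces to (f). f = True.
(h) is a unit clause: h = True.
(!f || !g) with f = True leaves only !g, so g = False.
In (!d || g), g is now false; !d must hold, so d = False.
(a || d): since d = False, the clause reduces to (a). a = True.
In (b || !a), !a is now false; b must hold, so b = True.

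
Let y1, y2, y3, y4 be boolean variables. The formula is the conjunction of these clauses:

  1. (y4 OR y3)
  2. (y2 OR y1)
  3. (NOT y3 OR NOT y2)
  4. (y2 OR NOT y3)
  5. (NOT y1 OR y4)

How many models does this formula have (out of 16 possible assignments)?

3

The models are:
  y1=0 y2=1 y3=0 y4=1
  y1=1 y2=0 y3=0 y4=1
  y1=1 y2=1 y3=0 y4=1
That's 3 in total.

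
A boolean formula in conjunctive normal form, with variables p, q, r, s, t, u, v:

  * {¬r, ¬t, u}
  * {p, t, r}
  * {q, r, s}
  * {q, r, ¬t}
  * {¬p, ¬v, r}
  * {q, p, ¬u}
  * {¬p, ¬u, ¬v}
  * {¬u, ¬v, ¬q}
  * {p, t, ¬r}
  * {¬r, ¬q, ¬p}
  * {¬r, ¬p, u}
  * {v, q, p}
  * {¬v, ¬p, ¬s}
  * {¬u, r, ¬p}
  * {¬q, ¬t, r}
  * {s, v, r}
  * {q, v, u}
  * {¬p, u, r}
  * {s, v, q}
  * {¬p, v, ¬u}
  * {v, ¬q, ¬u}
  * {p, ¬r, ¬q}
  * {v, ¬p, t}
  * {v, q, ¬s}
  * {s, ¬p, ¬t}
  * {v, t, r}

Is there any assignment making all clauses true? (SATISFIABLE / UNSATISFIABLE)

UNSATISFIABLE

p = True:
  v = True:
    propagation gives r=True, u=False; an empty clause results — contradiction.
  v = False:
    propagation gives u=False, r=False; an empty clause results — contradiction.
p = False:
  q = True:
    propagation gives r=False, t=True; an empty clause results — contradiction.
  q = False:
    r = True:
      propagation gives t=False; contradiction.
    r = False:
      propagation gives t=True; contradiction.
Every branch closes, so no satisfying assignment exists.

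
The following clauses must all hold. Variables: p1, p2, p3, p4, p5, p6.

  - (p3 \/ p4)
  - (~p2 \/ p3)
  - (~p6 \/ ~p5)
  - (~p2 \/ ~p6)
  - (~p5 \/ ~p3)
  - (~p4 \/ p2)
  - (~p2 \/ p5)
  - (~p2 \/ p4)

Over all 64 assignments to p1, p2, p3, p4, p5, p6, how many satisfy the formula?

4

The models are:
  p1=F p2=F p3=T p4=F p5=F p6=F
  p1=F p2=F p3=T p4=F p5=F p6=T
  p1=T p2=F p3=T p4=F p5=F p6=F
  p1=T p2=F p3=T p4=F p5=F p6=T
Count: 4.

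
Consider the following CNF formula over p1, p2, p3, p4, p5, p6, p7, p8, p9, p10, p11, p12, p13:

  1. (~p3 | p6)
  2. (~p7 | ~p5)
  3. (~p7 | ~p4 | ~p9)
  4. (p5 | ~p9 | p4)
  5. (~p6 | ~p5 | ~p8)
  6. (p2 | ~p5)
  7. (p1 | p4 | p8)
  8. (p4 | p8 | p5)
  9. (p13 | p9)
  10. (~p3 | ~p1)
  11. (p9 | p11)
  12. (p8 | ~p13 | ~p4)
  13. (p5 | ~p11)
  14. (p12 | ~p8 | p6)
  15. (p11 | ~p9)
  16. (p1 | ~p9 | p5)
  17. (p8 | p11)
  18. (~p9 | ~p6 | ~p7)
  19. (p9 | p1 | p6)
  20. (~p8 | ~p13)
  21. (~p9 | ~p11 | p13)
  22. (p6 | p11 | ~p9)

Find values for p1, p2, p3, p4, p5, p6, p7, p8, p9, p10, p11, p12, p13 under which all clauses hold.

p1=1, p2=1, p3=0, p4=0, p5=1, p6=1, p7=0, p8=0, p9=1, p10=0, p11=1, p12=0, p13=1

Check each clause:
  1. (~p3 | p6) — ~p3 is true.
  2. (~p7 | ~p5) — ~p7 is true.
  3. (~p7 | ~p4 | ~p9) — ~p7 is true.
  4. (~p9 | p4 | p5) — p5 is true.
  5. (~p6 | ~p8 | ~p5) — ~p8 is true.
  6. (~p5 | p2) — p2 is true.
  7. (p4 | p8 | p1) — p1 is true.
  8. (p4 | p5 | p8) — p5 is true.
  9. (p13 | p9) — p9 is true.
  10. (~p3 | ~p1) — ~p3 is true.
  11. (p11 | p9) — p9 is true.
  12. (~p13 | p8 | ~p4) — ~p4 is true.
  13. (~p11 | p5) — p5 is true.
  14. (~p8 | p6 | p12) — ~p8 is true.
  15. (p11 | ~p9) — p11 is true.
  16. (p5 | p1 | ~p9) — p1 is true.
  17. (p8 | p11) — p11 is true.
  18. (~p9 | ~p7 | ~p6) — ~p7 is true.
  19. (p9 | p1 | p6) — p1 is true.
  20. (~p8 | ~p13) — ~p8 is true.
  21. (p13 | ~p11 | ~p9) — p13 is true.
  22. (p6 | ~p9 | p11) — p11 is true.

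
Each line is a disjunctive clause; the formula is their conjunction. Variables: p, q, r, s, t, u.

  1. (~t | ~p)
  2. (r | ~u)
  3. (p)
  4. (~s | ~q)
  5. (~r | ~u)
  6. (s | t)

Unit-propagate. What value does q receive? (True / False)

(p) stands alone — p = True.
(~t | ~p): since p = True, the clause reduces to (~t). t = False.
From (s | t) and t = False: s = True.
(~q | ~s): since s = True, the clause reduces to (~q). q = False.

False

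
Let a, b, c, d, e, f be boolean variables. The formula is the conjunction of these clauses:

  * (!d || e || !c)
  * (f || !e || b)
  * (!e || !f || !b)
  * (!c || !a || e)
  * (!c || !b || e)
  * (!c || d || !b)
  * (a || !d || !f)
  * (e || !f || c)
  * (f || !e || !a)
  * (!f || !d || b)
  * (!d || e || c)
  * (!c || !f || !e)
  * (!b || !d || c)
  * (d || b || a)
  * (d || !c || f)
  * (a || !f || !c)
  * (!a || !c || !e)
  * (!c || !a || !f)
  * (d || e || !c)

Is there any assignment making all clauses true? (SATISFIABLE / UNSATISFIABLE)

Branch on a: take a = False.
The remaining clauses are satisfied by b = True, c = False, d = False, e = True, f = False.
So a=F, b=T, c=F, d=F, e=T, f=F is a satisfying assignment.

SATISFIABLE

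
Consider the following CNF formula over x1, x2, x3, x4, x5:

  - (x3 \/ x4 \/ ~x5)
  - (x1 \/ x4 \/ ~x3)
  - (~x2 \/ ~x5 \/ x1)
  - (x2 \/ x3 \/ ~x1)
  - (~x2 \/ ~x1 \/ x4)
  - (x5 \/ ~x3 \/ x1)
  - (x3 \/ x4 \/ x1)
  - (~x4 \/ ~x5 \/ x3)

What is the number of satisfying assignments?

10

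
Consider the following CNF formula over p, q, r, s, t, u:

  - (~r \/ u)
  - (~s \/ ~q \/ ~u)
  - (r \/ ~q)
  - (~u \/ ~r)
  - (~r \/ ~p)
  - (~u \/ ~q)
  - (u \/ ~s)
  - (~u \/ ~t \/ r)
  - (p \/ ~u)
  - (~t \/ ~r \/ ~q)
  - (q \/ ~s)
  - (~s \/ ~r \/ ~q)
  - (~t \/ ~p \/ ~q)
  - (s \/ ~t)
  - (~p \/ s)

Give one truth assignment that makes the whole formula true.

p=0, q=0, r=0, s=0, t=0, u=0

Pure literal: t appears only negated; assign t = False.
Try p = False.
  then u is forced to False.
  then r is forced to False.
  then q is forced to False.
  then s is forced to False.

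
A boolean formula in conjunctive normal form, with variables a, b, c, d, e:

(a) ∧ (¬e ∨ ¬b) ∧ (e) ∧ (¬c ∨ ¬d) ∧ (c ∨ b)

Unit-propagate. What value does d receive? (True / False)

False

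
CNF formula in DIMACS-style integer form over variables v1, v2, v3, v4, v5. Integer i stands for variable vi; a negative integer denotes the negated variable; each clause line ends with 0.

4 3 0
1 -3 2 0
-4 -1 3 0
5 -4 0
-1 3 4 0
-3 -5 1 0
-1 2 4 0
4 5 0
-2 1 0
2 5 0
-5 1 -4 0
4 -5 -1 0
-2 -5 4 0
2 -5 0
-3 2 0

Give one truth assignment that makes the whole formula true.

Set v1 = True and propagate.
Branch on v2: take v2 = True.
Branch on v3: take v3 = True.
For the remaining variables, v4 = True, v5 = True works.

v1=T, v2=T, v3=T, v4=T, v5=T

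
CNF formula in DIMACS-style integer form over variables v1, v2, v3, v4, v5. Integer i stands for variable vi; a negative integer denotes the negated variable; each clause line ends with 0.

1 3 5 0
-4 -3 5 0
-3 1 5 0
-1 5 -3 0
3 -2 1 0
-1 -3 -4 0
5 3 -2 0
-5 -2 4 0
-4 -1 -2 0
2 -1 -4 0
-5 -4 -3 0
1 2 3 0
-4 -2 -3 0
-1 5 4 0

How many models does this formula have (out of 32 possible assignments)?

The models are:
  v1=0 v2=0 v3=1 v4=0 v5=1
  v1=1 v2=0 v3=0 v4=0 v5=1
  v1=1 v2=0 v3=1 v4=0 v5=1
That's 3 in total.

3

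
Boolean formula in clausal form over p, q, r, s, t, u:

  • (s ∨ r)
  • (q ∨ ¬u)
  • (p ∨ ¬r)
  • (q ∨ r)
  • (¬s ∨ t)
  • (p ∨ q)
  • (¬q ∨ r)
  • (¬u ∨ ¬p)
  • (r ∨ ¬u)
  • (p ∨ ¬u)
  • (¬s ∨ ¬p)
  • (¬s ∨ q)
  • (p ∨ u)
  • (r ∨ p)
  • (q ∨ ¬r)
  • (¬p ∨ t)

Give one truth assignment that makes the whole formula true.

Pure literal: t appears only positively; assign t = True.
Set p = True and propagate.
  then u is forced to False.
  then s is forced to False.
  then r is forced to True.
  then q is forced to True.
Every clause has at least one true literal under this assignment.

p=1, q=1, r=1, s=0, t=1, u=0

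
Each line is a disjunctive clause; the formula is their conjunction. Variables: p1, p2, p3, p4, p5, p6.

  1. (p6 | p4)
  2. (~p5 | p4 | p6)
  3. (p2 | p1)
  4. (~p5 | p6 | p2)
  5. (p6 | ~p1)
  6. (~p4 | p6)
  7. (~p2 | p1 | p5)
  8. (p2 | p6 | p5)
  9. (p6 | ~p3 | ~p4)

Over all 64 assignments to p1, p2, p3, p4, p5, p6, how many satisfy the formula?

20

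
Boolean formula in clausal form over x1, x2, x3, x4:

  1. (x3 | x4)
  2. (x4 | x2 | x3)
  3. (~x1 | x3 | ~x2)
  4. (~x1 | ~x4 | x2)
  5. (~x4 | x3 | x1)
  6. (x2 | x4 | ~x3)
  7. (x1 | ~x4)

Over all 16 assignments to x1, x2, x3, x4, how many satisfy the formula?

3

The models are:
  x1=0 x2=1 x3=1 x4=0
  x1=1 x2=1 x3=1 x4=0
  x1=1 x2=1 x3=1 x4=1
That's 3 in total.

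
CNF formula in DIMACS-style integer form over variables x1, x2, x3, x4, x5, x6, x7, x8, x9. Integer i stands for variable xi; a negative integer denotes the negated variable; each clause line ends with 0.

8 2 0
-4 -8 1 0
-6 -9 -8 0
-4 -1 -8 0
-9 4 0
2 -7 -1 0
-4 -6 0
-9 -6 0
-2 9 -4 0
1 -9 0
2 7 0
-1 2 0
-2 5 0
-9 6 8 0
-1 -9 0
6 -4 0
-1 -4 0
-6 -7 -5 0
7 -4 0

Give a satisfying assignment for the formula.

x1 = F, x2 = T, x3 = F, x4 = F, x5 = T, x6 = F, x7 = F, x8 = T, x9 = F

Check each clause:
  1. (x2 ∨ x8) — x8 is true.
  2. (¬x4 ∨ x1 ∨ ¬x8) — ¬x4 is true.
  3. (¬x6 ∨ ¬x8 ∨ ¬x9) — ¬x6 is true.
  4. (¬x8 ∨ ¬x4 ∨ ¬x1) — ¬x4 is true.
  5. (x4 ∨ ¬x9) — ¬x9 is true.
  6. (¬x7 ∨ ¬x1 ∨ x2) — ¬x7 is true.
  7. (¬x6 ∨ ¬x4) — ¬x6 is true.
  8. (¬x6 ∨ ¬x9) — ¬x6 is true.
  9. (x9 ∨ ¬x4 ∨ ¬x2) — ¬x4 is true.
  10. (x1 ∨ ¬x9) — ¬x9 is true.
  11. (x7 ∨ x2) — x2 is true.
  12. (¬x1 ∨ x2) — x2 is true.
  13. (¬x2 ∨ x5) — x5 is true.
  14. (¬x9 ∨ x8 ∨ x6) — x8 is true.
  15. (¬x1 ∨ ¬x9) — ¬x1 is true.
  16. (¬x4 ∨ x6) — ¬x4 is true.
  17. (¬x1 ∨ ¬x4) — ¬x4 is true.
  18. (¬x7 ∨ ¬x5 ∨ ¬x6) — ¬x7 is true.
  19. (¬x4 ∨ x7) — ¬x4 is true.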